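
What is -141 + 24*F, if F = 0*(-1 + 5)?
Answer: -141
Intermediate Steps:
F = 0 (F = 0*4 = 0)
-141 + 24*F = -141 + 24*0 = -141 + 0 = -141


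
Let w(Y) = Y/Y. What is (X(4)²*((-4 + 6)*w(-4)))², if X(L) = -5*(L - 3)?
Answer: 2500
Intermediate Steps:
X(L) = 15 - 5*L (X(L) = -5*(-3 + L) = 15 - 5*L)
w(Y) = 1
(X(4)²*((-4 + 6)*w(-4)))² = ((15 - 5*4)²*((-4 + 6)*1))² = ((15 - 20)²*(2*1))² = ((-5)²*2)² = (25*2)² = 50² = 2500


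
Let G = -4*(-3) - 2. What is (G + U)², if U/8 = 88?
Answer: 509796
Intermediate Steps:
U = 704 (U = 8*88 = 704)
G = 10 (G = 12 - 2 = 10)
(G + U)² = (10 + 704)² = 714² = 509796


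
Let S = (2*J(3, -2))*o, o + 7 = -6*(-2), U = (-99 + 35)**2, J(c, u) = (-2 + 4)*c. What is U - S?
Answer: 4036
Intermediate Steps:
J(c, u) = 2*c
U = 4096 (U = (-64)**2 = 4096)
o = 5 (o = -7 - 6*(-2) = -7 + 12 = 5)
S = 60 (S = (2*(2*3))*5 = (2*6)*5 = 12*5 = 60)
U - S = 4096 - 1*60 = 4096 - 60 = 4036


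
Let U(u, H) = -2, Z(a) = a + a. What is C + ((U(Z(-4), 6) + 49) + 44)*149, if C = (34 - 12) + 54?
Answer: 13635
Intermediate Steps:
Z(a) = 2*a
C = 76 (C = 22 + 54 = 76)
C + ((U(Z(-4), 6) + 49) + 44)*149 = 76 + ((-2 + 49) + 44)*149 = 76 + (47 + 44)*149 = 76 + 91*149 = 76 + 13559 = 13635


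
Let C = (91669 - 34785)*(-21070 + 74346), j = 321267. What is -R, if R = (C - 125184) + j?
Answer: -3030748067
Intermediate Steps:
C = 3030551984 (C = 56884*53276 = 3030551984)
R = 3030748067 (R = (3030551984 - 125184) + 321267 = 3030426800 + 321267 = 3030748067)
-R = -1*3030748067 = -3030748067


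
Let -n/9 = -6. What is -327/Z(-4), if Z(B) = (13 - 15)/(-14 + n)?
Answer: 6540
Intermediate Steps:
n = 54 (n = -9*(-6) = 54)
Z(B) = -1/20 (Z(B) = (13 - 15)/(-14 + 54) = -2/40 = -2*1/40 = -1/20)
-327/Z(-4) = -327/(-1/20) = -327*(-20) = 6540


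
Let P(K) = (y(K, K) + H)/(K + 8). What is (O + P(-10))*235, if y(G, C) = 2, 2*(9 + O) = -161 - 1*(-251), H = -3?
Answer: 17155/2 ≈ 8577.5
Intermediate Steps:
O = 36 (O = -9 + (-161 - 1*(-251))/2 = -9 + (-161 + 251)/2 = -9 + (½)*90 = -9 + 45 = 36)
P(K) = -1/(8 + K) (P(K) = (2 - 3)/(K + 8) = -1/(8 + K))
(O + P(-10))*235 = (36 - 1/(8 - 10))*235 = (36 - 1/(-2))*235 = (36 - 1*(-½))*235 = (36 + ½)*235 = (73/2)*235 = 17155/2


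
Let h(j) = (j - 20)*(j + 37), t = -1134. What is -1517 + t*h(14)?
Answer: 345487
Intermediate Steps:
h(j) = (-20 + j)*(37 + j)
-1517 + t*h(14) = -1517 - 1134*(-740 + 14**2 + 17*14) = -1517 - 1134*(-740 + 196 + 238) = -1517 - 1134*(-306) = -1517 + 347004 = 345487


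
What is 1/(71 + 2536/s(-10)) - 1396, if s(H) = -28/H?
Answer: -9544445/6837 ≈ -1396.0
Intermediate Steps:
1/(71 + 2536/s(-10)) - 1396 = 1/(71 + 2536/((-28/(-10)))) - 1396 = 1/(71 + 2536/((-28*(-1/10)))) - 1396 = 1/(71 + 2536/(14/5)) - 1396 = 1/(71 + 2536*(5/14)) - 1396 = 1/(71 + 6340/7) - 1396 = 1/(6837/7) - 1396 = 7/6837 - 1396 = -9544445/6837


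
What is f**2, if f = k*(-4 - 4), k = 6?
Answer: 2304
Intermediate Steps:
f = -48 (f = 6*(-4 - 4) = 6*(-8) = -48)
f**2 = (-48)**2 = 2304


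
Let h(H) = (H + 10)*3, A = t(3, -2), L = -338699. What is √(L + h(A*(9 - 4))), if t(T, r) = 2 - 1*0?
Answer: 7*I*√6911 ≈ 581.93*I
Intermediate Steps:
t(T, r) = 2 (t(T, r) = 2 + 0 = 2)
A = 2
h(H) = 30 + 3*H (h(H) = (10 + H)*3 = 30 + 3*H)
√(L + h(A*(9 - 4))) = √(-338699 + (30 + 3*(2*(9 - 4)))) = √(-338699 + (30 + 3*(2*5))) = √(-338699 + (30 + 3*10)) = √(-338699 + (30 + 30)) = √(-338699 + 60) = √(-338639) = 7*I*√6911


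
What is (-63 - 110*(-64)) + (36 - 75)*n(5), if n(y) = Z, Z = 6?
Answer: 6743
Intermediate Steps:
n(y) = 6
(-63 - 110*(-64)) + (36 - 75)*n(5) = (-63 - 110*(-64)) + (36 - 75)*6 = (-63 + 7040) - 39*6 = 6977 - 234 = 6743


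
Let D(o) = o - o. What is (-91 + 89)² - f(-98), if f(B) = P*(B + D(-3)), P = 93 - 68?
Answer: 2454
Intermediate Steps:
D(o) = 0
P = 25
f(B) = 25*B (f(B) = 25*(B + 0) = 25*B)
(-91 + 89)² - f(-98) = (-91 + 89)² - 25*(-98) = (-2)² - 1*(-2450) = 4 + 2450 = 2454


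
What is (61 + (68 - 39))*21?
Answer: 1890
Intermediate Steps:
(61 + (68 - 39))*21 = (61 + 29)*21 = 90*21 = 1890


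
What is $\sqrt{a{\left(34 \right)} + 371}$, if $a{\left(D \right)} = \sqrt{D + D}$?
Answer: $\sqrt{371 + 2 \sqrt{17}} \approx 19.474$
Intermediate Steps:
$a{\left(D \right)} = \sqrt{2} \sqrt{D}$ ($a{\left(D \right)} = \sqrt{2 D} = \sqrt{2} \sqrt{D}$)
$\sqrt{a{\left(34 \right)} + 371} = \sqrt{\sqrt{2} \sqrt{34} + 371} = \sqrt{2 \sqrt{17} + 371} = \sqrt{371 + 2 \sqrt{17}}$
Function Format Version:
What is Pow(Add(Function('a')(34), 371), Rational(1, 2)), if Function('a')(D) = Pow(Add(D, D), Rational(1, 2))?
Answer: Pow(Add(371, Mul(2, Pow(17, Rational(1, 2)))), Rational(1, 2)) ≈ 19.474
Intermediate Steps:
Function('a')(D) = Mul(Pow(2, Rational(1, 2)), Pow(D, Rational(1, 2))) (Function('a')(D) = Pow(Mul(2, D), Rational(1, 2)) = Mul(Pow(2, Rational(1, 2)), Pow(D, Rational(1, 2))))
Pow(Add(Function('a')(34), 371), Rational(1, 2)) = Pow(Add(Mul(Pow(2, Rational(1, 2)), Pow(34, Rational(1, 2))), 371), Rational(1, 2)) = Pow(Add(Mul(2, Pow(17, Rational(1, 2))), 371), Rational(1, 2)) = Pow(Add(371, Mul(2, Pow(17, Rational(1, 2)))), Rational(1, 2))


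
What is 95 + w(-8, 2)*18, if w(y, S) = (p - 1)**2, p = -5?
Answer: 743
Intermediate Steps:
w(y, S) = 36 (w(y, S) = (-5 - 1)**2 = (-6)**2 = 36)
95 + w(-8, 2)*18 = 95 + 36*18 = 95 + 648 = 743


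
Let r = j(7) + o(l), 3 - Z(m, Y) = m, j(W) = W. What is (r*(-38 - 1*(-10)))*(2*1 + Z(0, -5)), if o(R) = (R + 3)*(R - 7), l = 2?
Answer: 2520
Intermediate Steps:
o(R) = (-7 + R)*(3 + R) (o(R) = (3 + R)*(-7 + R) = (-7 + R)*(3 + R))
Z(m, Y) = 3 - m
r = -18 (r = 7 + (-21 + 2² - 4*2) = 7 + (-21 + 4 - 8) = 7 - 25 = -18)
(r*(-38 - 1*(-10)))*(2*1 + Z(0, -5)) = (-18*(-38 - 1*(-10)))*(2*1 + (3 - 1*0)) = (-18*(-38 + 10))*(2 + (3 + 0)) = (-18*(-28))*(2 + 3) = 504*5 = 2520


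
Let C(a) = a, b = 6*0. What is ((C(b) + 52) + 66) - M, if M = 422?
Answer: -304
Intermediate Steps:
b = 0
((C(b) + 52) + 66) - M = ((0 + 52) + 66) - 1*422 = (52 + 66) - 422 = 118 - 422 = -304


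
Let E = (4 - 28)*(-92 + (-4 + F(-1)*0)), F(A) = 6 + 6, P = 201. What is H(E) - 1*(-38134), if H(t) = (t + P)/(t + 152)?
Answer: 93659609/2456 ≈ 38135.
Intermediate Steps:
F(A) = 12
E = 2304 (E = (4 - 28)*(-92 + (-4 + 12*0)) = -24*(-92 + (-4 + 0)) = -24*(-92 - 4) = -24*(-96) = 2304)
H(t) = (201 + t)/(152 + t) (H(t) = (t + 201)/(t + 152) = (201 + t)/(152 + t))
H(E) - 1*(-38134) = (201 + 2304)/(152 + 2304) - 1*(-38134) = 2505/2456 + 38134 = 93659609/2456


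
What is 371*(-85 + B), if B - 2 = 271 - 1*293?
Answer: -38955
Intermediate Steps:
B = -20 (B = 2 + (271 - 1*293) = 2 + (271 - 293) = 2 - 22 = -20)
371*(-85 + B) = 371*(-85 - 20) = 371*(-105) = -38955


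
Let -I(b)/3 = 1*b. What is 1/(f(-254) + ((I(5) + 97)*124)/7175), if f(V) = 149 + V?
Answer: -175/18127 ≈ -0.0096541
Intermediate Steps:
I(b) = -3*b
1/(f(-254) + ((I(5) + 97)*124)/7175) = 1/((149 - 254) + ((-3*5 + 97)*124)/7175) = 1/(-105 + ((-15 + 97)*124)*(1/7175)) = 1/(-105 + (82*124)*(1/7175)) = 1/(-105 + 10168*(1/7175)) = 1/(-105 + 248/175) = 1/(-18127/175) = -175/18127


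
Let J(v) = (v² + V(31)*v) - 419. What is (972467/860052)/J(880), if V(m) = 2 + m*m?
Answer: 972467/1394506373892 ≈ 6.9736e-7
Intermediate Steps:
V(m) = 2 + m²
J(v) = -419 + v² + 963*v (J(v) = (v² + (2 + 31²)*v) - 419 = (v² + (2 + 961)*v) - 419 = (v² + 963*v) - 419 = -419 + v² + 963*v)
(972467/860052)/J(880) = (972467/860052)/(-419 + 880² + 963*880) = (972467*(1/860052))/(-419 + 774400 + 847440) = (972467/860052)/1621421 = (972467/860052)*(1/1621421) = 972467/1394506373892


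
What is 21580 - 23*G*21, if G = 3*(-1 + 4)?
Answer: 17233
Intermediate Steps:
G = 9 (G = 3*3 = 9)
21580 - 23*G*21 = 21580 - 23*9*21 = 21580 - 207*21 = 21580 - 1*4347 = 21580 - 4347 = 17233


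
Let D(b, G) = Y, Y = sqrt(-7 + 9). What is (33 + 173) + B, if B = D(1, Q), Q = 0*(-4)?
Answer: 206 + sqrt(2) ≈ 207.41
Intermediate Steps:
Q = 0
Y = sqrt(2) ≈ 1.4142
D(b, G) = sqrt(2)
B = sqrt(2) ≈ 1.4142
(33 + 173) + B = (33 + 173) + sqrt(2) = 206 + sqrt(2)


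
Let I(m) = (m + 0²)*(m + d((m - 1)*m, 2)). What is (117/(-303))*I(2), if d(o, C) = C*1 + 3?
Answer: -546/101 ≈ -5.4059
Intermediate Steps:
d(o, C) = 3 + C (d(o, C) = C + 3 = 3 + C)
I(m) = m*(5 + m) (I(m) = (m + 0²)*(m + (3 + 2)) = (m + 0)*(m + 5) = m*(5 + m))
(117/(-303))*I(2) = (117/(-303))*(2*(5 + 2)) = (117*(-1/303))*(2*7) = -39/101*14 = -546/101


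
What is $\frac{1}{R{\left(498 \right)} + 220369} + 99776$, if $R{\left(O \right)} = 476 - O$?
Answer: $\frac{21985342273}{220347} \approx 99776.0$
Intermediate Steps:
$\frac{1}{R{\left(498 \right)} + 220369} + 99776 = \frac{1}{\left(476 - 498\right) + 220369} + 99776 = \frac{1}{-22 + 220369} + 99776 = \frac{1}{220347} + 99776 = \frac{21985342273}{220347}$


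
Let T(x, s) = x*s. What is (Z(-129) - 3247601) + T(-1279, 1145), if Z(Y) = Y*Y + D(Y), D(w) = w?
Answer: -4695544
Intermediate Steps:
T(x, s) = s*x
Z(Y) = Y + Y² (Z(Y) = Y*Y + Y = Y² + Y = Y + Y²)
(Z(-129) - 3247601) + T(-1279, 1145) = (-129*(1 - 129) - 3247601) + 1145*(-1279) = (-129*(-128) - 3247601) - 1464455 = (16512 - 3247601) - 1464455 = -3231089 - 1464455 = -4695544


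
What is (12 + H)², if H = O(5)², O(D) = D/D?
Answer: 169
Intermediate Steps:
O(D) = 1
H = 1 (H = 1² = 1)
(12 + H)² = (12 + 1)² = 13² = 169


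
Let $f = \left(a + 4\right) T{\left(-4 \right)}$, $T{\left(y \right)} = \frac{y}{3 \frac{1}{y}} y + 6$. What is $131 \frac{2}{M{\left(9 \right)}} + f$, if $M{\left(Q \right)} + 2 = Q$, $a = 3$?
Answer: $- \frac{1468}{21} \approx -69.905$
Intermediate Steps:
$T{\left(y \right)} = 6 + \frac{y^{3}}{3}$ ($T{\left(y \right)} = y \frac{y}{3} y + 6 = \frac{y^{2}}{3} y + 6 = \frac{y^{3}}{3} + 6 = 6 + \frac{y^{3}}{3}$)
$M{\left(Q \right)} = -2 + Q$
$f = - \frac{322}{3}$ ($f = \left(3 + 4\right) \left(6 + \frac{\left(-4\right)^{3}}{3}\right) = 7 \left(6 + \frac{1}{3} \left(-64\right)\right) = 7 \left(6 - \frac{64}{3}\right) = 7 \left(- \frac{46}{3}\right) = - \frac{322}{3} \approx -107.33$)
$131 \frac{2}{M{\left(9 \right)}} + f = 131 \frac{2}{-2 + 9} - \frac{322}{3} = 131 \cdot \frac{2}{7} - \frac{322}{3} = \frac{262}{7} - \frac{322}{3} = - \frac{1468}{21}$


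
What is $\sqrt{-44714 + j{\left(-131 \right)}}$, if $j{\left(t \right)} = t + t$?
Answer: $4 i \sqrt{2811} \approx 212.08 i$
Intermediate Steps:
$j{\left(t \right)} = 2 t$
$\sqrt{-44714 + j{\left(-131 \right)}} = \sqrt{-44714 + 2 \left(-131\right)} = \sqrt{-44714 - 262} = \sqrt{-44976} = 4 i \sqrt{2811}$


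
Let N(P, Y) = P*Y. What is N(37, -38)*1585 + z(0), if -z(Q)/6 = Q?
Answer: -2228510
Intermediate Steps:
z(Q) = -6*Q
N(37, -38)*1585 + z(0) = (37*(-38))*1585 - 6*0 = -1406*1585 + 0 = -2228510 + 0 = -2228510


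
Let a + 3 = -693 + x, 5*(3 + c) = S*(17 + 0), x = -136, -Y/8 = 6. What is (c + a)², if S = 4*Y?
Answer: 55338721/25 ≈ 2.2135e+6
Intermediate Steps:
Y = -48 (Y = -8*6 = -48)
S = -192 (S = 4*(-48) = -192)
c = -3279/5 (c = -3 + (-192*(17 + 0))/5 = -3 + (-192*17)/5 = -3 + (⅕)*(-3264) = -3 - 3264/5 = -3279/5 ≈ -655.80)
a = -832 (a = -3 + (-693 - 136) = -3 - 829 = -832)
(c + a)² = (-3279/5 - 832)² = (-7439/5)² = 55338721/25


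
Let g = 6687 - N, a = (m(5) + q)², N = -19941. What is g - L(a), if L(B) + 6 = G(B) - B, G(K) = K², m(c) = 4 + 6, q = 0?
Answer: 16734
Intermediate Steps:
m(c) = 10
a = 100 (a = (10 + 0)² = 10² = 100)
L(B) = -6 + B² - B (L(B) = -6 + (B² - B) = -6 + B² - B)
g = 26628 (g = 6687 - 1*(-19941) = 6687 + 19941 = 26628)
g - L(a) = 26628 - (-6 + 100² - 1*100) = 26628 - (-6 + 10000 - 100) = 26628 - 1*9894 = 26628 - 9894 = 16734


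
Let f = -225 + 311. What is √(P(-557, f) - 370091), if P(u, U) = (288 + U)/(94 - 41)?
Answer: I*√1039565797/53 ≈ 608.35*I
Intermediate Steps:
f = 86
P(u, U) = 288/53 + U/53 (P(u, U) = (288 + U)/53 = (288 + U)*(1/53) = 288/53 + U/53)
√(P(-557, f) - 370091) = √((288/53 + (1/53)*86) - 370091) = √((288/53 + 86/53) - 370091) = √(374/53 - 370091) = √(-19614449/53) = I*√1039565797/53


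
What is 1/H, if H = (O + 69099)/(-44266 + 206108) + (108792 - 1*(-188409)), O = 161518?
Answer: 161842/48099834859 ≈ 3.3647e-6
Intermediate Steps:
H = 48099834859/161842 (H = (161518 + 69099)/(-44266 + 206108) + (108792 - 1*(-188409)) = 230617/161842 + (108792 + 188409) = 230617*(1/161842) + 297201 = 230617/161842 + 297201 = 48099834859/161842 ≈ 2.9720e+5)
1/H = 1/(48099834859/161842) = 161842/48099834859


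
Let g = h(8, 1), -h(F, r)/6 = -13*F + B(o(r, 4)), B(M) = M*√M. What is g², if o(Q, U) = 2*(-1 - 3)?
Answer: 370944 + 119808*I*√2 ≈ 3.7094e+5 + 1.6943e+5*I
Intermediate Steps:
o(Q, U) = -8 (o(Q, U) = 2*(-4) = -8)
B(M) = M^(3/2)
h(F, r) = 78*F + 96*I*√2 (h(F, r) = -6*(-13*F + (-8)^(3/2)) = -6*(-13*F - 16*I*√2) = 78*F + 96*I*√2)
g = 624 + 96*I*√2 (g = 78*8 + 96*I*√2 = 624 + 96*I*√2 ≈ 624.0 + 135.76*I)
g² = (624 + 96*I*√2)²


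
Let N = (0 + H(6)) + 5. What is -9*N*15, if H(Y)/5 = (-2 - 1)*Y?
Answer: 11475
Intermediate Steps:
H(Y) = -15*Y (H(Y) = 5*((-2 - 1)*Y) = 5*(-3*Y) = -15*Y)
N = -85 (N = (0 - 15*6) + 5 = (0 - 90) + 5 = -90 + 5 = -85)
-9*N*15 = -9*(-85)*15 = 765*15 = 11475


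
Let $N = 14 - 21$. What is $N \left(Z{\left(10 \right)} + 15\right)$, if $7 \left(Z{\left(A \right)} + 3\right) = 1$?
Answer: $-85$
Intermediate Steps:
$Z{\left(A \right)} = - \frac{20}{7}$ ($Z{\left(A \right)} = -3 + \frac{1}{7} \cdot 1 = -3 + \frac{1}{7} = - \frac{20}{7}$)
$N = -7$ ($N = 14 - 21 = -7$)
$N \left(Z{\left(10 \right)} + 15\right) = - 7 \left(- \frac{20}{7} + 15\right) = \left(-7\right) \frac{85}{7} = -85$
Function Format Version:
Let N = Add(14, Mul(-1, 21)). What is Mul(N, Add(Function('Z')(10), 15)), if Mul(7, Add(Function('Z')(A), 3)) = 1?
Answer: -85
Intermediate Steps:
Function('Z')(A) = Rational(-20, 7) (Function('Z')(A) = Add(-3, Mul(Rational(1, 7), 1)) = Add(-3, Rational(1, 7)) = Rational(-20, 7))
N = -7 (N = Add(14, -21) = -7)
Mul(N, Add(Function('Z')(10), 15)) = Mul(-7, Add(Rational(-20, 7), 15)) = Mul(-7, Rational(85, 7)) = -85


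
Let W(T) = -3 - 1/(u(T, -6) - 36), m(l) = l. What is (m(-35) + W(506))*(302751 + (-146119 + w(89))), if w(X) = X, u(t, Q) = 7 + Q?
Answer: -208282209/35 ≈ -5.9509e+6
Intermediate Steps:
W(T) = -104/35 (W(T) = -3 - 1/((7 - 6) - 36) = -3 - 1/(1 - 36) = -3 - 1/(-35) = -3 - 1*(-1/35) = -3 + 1/35 = -104/35)
(m(-35) + W(506))*(302751 + (-146119 + w(89))) = (-35 - 104/35)*(302751 + (-146119 + 89)) = -1329*(302751 - 146030)/35 = -1329/35*156721 = -208282209/35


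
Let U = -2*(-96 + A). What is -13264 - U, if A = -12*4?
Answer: -13552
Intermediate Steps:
A = -48
U = 288 (U = -2*(-96 - 48) = -2*(-144) = 288)
-13264 - U = -13264 - 1*288 = -13264 - 288 = -13552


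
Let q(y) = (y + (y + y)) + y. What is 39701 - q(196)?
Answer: 38917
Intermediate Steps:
q(y) = 4*y (q(y) = (y + 2*y) + y = 3*y + y = 4*y)
39701 - q(196) = 39701 - 4*196 = 39701 - 1*784 = 39701 - 784 = 38917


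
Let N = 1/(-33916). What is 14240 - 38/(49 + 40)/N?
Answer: 2556168/89 ≈ 28721.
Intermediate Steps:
N = -1/33916 ≈ -2.9485e-5
14240 - 38/(49 + 40)/N = 14240 - 38/(49 + 40)/(-1/33916) = 14240 - 38/89*(-33916) = 14240 - 38*(1/89)*(-33916) = 14240 - 38*(-33916)/89 = 14240 - 1*(-1288808/89) = 14240 + 1288808/89 = 2556168/89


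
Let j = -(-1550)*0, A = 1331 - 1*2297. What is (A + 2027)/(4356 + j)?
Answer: 1061/4356 ≈ 0.24357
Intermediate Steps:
A = -966 (A = 1331 - 2297 = -966)
j = 0 (j = -310*0 = 0)
(A + 2027)/(4356 + j) = (-966 + 2027)/(4356 + 0) = 1061/4356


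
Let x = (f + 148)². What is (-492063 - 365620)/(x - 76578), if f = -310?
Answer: 857683/50334 ≈ 17.040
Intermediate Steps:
x = 26244 (x = (-310 + 148)² = (-162)² = 26244)
(-492063 - 365620)/(x - 76578) = (-492063 - 365620)/(26244 - 76578) = -857683/(-50334) = -857683*(-1/50334) = 857683/50334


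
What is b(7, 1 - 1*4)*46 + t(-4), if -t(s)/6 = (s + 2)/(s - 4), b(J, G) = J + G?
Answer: 365/2 ≈ 182.50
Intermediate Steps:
b(J, G) = G + J
t(s) = -6*(2 + s)/(-4 + s) (t(s) = -6*(s + 2)/(s - 4) = -6*(2 + s)/(-4 + s))
b(7, 1 - 1*4)*46 + t(-4) = ((1 - 1*4) + 7)*46 + 6*(-2 - 1*(-4))/(-4 - 4) = ((1 - 4) + 7)*46 + 6*(-2 + 4)/(-8) = (-3 + 7)*46 + 6*(-⅛)*2 = 4*46 - 3/2 = 184 - 3/2 = 365/2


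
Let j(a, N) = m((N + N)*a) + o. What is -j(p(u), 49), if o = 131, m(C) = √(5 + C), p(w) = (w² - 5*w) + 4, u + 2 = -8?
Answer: -131 - √15097 ≈ -253.87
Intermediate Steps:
u = -10 (u = -2 - 8 = -10)
p(w) = 4 + w² - 5*w
j(a, N) = 131 + √(5 + 2*N*a) (j(a, N) = √(5 + (N + N)*a) + 131 = √(5 + (2*N)*a) + 131 = √(5 + 2*N*a) + 131 = 131 + √(5 + 2*N*a))
-j(p(u), 49) = -(131 + √(5 + 2*49*(4 + (-10)² - 5*(-10)))) = -(131 + √(5 + 2*49*(4 + 100 + 50))) = -(131 + √(5 + 2*49*154)) = -(131 + √(5 + 15092)) = -(131 + √15097) = -131 - √15097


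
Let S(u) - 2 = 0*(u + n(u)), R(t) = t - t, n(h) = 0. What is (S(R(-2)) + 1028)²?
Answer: 1060900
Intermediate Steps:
R(t) = 0
S(u) = 2 (S(u) = 2 + 0*(u + 0) = 2 + 0*u = 2 + 0 = 2)
(S(R(-2)) + 1028)² = (2 + 1028)² = 1030² = 1060900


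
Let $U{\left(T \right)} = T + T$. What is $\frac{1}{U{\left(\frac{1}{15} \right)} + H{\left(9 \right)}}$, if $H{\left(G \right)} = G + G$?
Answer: $\frac{15}{272} \approx 0.055147$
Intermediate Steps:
$H{\left(G \right)} = 2 G$
$U{\left(T \right)} = 2 T$
$\frac{1}{U{\left(\frac{1}{15} \right)} + H{\left(9 \right)}} = \frac{1}{\frac{2}{15} + 2 \cdot 9} = \frac{1}{2 \cdot \frac{1}{15} + 18} = \frac{1}{\frac{2}{15} + 18} = \frac{1}{\frac{272}{15}} = \frac{15}{272}$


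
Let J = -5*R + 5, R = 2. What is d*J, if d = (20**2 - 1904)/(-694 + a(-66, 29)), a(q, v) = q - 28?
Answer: -1880/197 ≈ -9.5432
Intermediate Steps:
a(q, v) = -28 + q
J = -5 (J = -5*2 + 5 = -10 + 5 = -5)
d = 376/197 (d = (20**2 - 1904)/(-694 + (-28 - 66)) = (400 - 1904)/(-694 - 94) = -1504/(-788) = -1504*(-1/788) = 376/197 ≈ 1.9086)
d*J = (376/197)*(-5) = -1880/197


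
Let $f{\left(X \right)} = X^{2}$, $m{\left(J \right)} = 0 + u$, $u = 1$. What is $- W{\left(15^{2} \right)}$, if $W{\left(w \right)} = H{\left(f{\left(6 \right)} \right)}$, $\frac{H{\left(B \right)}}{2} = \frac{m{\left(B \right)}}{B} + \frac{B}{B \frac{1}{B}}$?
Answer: $- \frac{1297}{18} \approx -72.056$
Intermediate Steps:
$m{\left(J \right)} = 1$ ($m{\left(J \right)} = 0 + 1 = 1$)
$H{\left(B \right)} = 2 B + \frac{2}{B}$ ($H{\left(B \right)} = 2 \left(1 \frac{1}{B} + \frac{B}{B \frac{1}{B}}\right) = 2 \left(\frac{1}{B} + \frac{B}{1}\right) = 2 \left(\frac{1}{B} + B 1\right) = 2 \left(\frac{1}{B} + B\right) = 2 \left(B + \frac{1}{B}\right) = 2 B + \frac{2}{B}$)
$W{\left(w \right)} = \frac{1297}{18}$ ($W{\left(w \right)} = 2 \cdot 6^{2} + \frac{2}{6^{2}} = 2 \cdot 36 + \frac{2}{36} = 72 + 2 \cdot \frac{1}{36} = 72 + \frac{1}{18} = \frac{1297}{18}$)
$- W{\left(15^{2} \right)} = \left(-1\right) \frac{1297}{18} = - \frac{1297}{18}$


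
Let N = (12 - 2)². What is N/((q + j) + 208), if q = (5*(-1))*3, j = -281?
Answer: -25/22 ≈ -1.1364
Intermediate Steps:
q = -15 (q = -5*3 = -15)
N = 100 (N = 10² = 100)
N/((q + j) + 208) = 100/((-15 - 281) + 208) = 100/(-296 + 208) = 100/(-88) = 100*(-1/88) = -25/22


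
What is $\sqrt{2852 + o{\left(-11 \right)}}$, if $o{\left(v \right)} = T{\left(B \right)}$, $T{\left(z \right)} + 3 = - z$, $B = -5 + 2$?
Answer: $2 \sqrt{713} \approx 53.404$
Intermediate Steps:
$B = -3$
$T{\left(z \right)} = -3 - z$
$o{\left(v \right)} = 0$ ($o{\left(v \right)} = -3 - -3 = -3 + 3 = 0$)
$\sqrt{2852 + o{\left(-11 \right)}} = \sqrt{2852 + 0} = \sqrt{2852} = 2 \sqrt{713}$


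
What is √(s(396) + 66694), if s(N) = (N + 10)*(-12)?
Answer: √61822 ≈ 248.64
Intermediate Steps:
s(N) = -120 - 12*N (s(N) = (10 + N)*(-12) = -120 - 12*N)
√(s(396) + 66694) = √((-120 - 12*396) + 66694) = √((-120 - 4752) + 66694) = √(-4872 + 66694) = √61822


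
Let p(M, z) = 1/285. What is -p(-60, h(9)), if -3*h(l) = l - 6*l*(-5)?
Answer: -1/285 ≈ -0.0035088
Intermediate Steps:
h(l) = -31*l/3 (h(l) = -(l - 6*l*(-5))/3 = -(l - (-30)*l)/3 = -(l + 30*l)/3 = -31*l/3)
p(M, z) = 1/285
-p(-60, h(9)) = -1*1/285 = -1/285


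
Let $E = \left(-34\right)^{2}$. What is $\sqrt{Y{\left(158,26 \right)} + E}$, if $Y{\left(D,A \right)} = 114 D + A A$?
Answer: $22 \sqrt{41} \approx 140.87$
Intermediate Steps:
$E = 1156$
$Y{\left(D,A \right)} = A^{2} + 114 D$ ($Y{\left(D,A \right)} = 114 D + A^{2} = A^{2} + 114 D$)
$\sqrt{Y{\left(158,26 \right)} + E} = \sqrt{\left(26^{2} + 114 \cdot 158\right) + 1156} = \sqrt{\left(676 + 18012\right) + 1156} = \sqrt{18688 + 1156} = \sqrt{19844} = 22 \sqrt{41}$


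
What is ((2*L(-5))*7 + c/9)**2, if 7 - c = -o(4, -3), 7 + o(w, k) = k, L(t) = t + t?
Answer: 177241/9 ≈ 19693.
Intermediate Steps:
L(t) = 2*t
o(w, k) = -7 + k
c = -3 (c = 7 - (-1)*(-7 - 3) = 7 - (-1)*(-10) = 7 - 1*10 = 7 - 10 = -3)
((2*L(-5))*7 + c/9)**2 = ((2*(2*(-5)))*7 - 3/9)**2 = ((2*(-10))*7 - 3*1/9)**2 = (-20*7 - 1/3)**2 = (-140 - 1/3)**2 = (-421/3)**2 = 177241/9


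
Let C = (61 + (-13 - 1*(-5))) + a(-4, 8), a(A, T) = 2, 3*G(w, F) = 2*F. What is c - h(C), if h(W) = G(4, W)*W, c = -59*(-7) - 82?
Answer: -5057/3 ≈ -1685.7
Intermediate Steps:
G(w, F) = 2*F/3 (G(w, F) = (2*F)/3 = 2*F/3)
c = 331 (c = 413 - 82 = 331)
C = 55 (C = (61 + (-13 - 1*(-5))) + 2 = (61 + (-13 + 5)) + 2 = (61 - 8) + 2 = 53 + 2 = 55)
h(W) = 2*W**2/3 (h(W) = (2*W/3)*W = 2*W**2/3)
c - h(C) = 331 - 2*55**2/3 = 331 - 2*3025/3 = 331 - 1*6050/3 = 331 - 6050/3 = -5057/3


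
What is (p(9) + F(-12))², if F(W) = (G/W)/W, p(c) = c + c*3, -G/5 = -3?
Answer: 3003289/2304 ≈ 1303.5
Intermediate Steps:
G = 15 (G = -5*(-3) = 15)
p(c) = 4*c (p(c) = c + 3*c = 4*c)
F(W) = 15/W² (F(W) = (15/W)/W = 15/W²)
(p(9) + F(-12))² = (4*9 + 15/(-12)²)² = (36 + 15*(1/144))² = (36 + 5/48)² = (1733/48)² = 3003289/2304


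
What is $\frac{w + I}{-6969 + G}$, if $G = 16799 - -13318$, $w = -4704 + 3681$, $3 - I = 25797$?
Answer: $- \frac{8939}{7716} \approx -1.1585$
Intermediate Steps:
$I = -25794$ ($I = 3 - 25797 = -25794$)
$w = -1023$
$G = 30117$ ($G = 16799 + 13318 = 30117$)
$\frac{w + I}{-6969 + G} = \frac{-1023 - 25794}{-6969 + 30117} = - \frac{26817}{23148} = \left(-26817\right) \frac{1}{23148} = - \frac{8939}{7716}$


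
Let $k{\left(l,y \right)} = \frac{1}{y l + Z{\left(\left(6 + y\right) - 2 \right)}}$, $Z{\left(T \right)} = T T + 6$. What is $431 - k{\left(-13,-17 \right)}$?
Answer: $\frac{170675}{396} \approx 431.0$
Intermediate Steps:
$Z{\left(T \right)} = 6 + T^{2}$ ($Z{\left(T \right)} = T^{2} + 6 = 6 + T^{2}$)
$k{\left(l,y \right)} = \frac{1}{6 + \left(4 + y\right)^{2} + l y}$ ($k{\left(l,y \right)} = \frac{1}{y l + \left(6 + \left(\left(6 + y\right) - 2\right)^{2}\right)} = \frac{1}{l y + \left(6 + \left(4 + y\right)^{2}\right)} = \frac{1}{6 + \left(4 + y\right)^{2} + l y}$)
$431 - k{\left(-13,-17 \right)} = 431 - \frac{1}{6 + \left(4 - 17\right)^{2} - -221} = 431 - \frac{1}{6 + \left(-13\right)^{2} + 221} = 431 - \frac{1}{6 + 169 + 221} = 431 - \frac{1}{396} = \frac{170675}{396}$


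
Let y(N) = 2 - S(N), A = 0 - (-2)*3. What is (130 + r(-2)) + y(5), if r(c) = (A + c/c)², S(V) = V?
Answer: 176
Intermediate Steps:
A = 6 (A = 0 - 1*(-6) = 0 + 6 = 6)
y(N) = 2 - N
r(c) = 49 (r(c) = (6 + c/c)² = (6 + 1)² = 7² = 49)
(130 + r(-2)) + y(5) = (130 + 49) + (2 - 1*5) = 179 + (2 - 5) = 179 - 3 = 176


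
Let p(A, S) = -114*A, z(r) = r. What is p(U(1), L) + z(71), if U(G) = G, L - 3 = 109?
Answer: -43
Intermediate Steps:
L = 112 (L = 3 + 109 = 112)
p(U(1), L) + z(71) = -114*1 + 71 = -114 + 71 = -43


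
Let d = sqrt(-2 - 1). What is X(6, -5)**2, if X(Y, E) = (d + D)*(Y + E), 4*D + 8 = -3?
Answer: 73/16 - 11*I*sqrt(3)/2 ≈ 4.5625 - 9.5263*I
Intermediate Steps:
D = -11/4 (D = -2 + (1/4)*(-3) = -2 - 3/4 = -11/4 ≈ -2.7500)
d = I*sqrt(3) (d = sqrt(-3) = I*sqrt(3) ≈ 1.732*I)
X(Y, E) = (-11/4 + I*sqrt(3))*(E + Y) (X(Y, E) = (I*sqrt(3) - 11/4)*(Y + E) = (-11/4 + I*sqrt(3))*(E + Y))
X(6, -5)**2 = (-11/4*(-5) - 11/4*6 + I*(-5)*sqrt(3) + I*6*sqrt(3))**2 = (55/4 - 33/2 - 5*I*sqrt(3) + 6*I*sqrt(3))**2 = (-11/4 + I*sqrt(3))**2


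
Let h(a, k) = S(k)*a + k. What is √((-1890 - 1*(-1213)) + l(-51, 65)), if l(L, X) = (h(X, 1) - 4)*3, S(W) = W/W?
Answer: I*√491 ≈ 22.159*I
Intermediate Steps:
S(W) = 1
h(a, k) = a + k (h(a, k) = 1*a + k = a + k)
l(L, X) = -9 + 3*X (l(L, X) = ((X + 1) - 4)*3 = ((1 + X) - 4)*3 = (-3 + X)*3 = -9 + 3*X)
√((-1890 - 1*(-1213)) + l(-51, 65)) = √((-1890 - 1*(-1213)) + (-9 + 3*65)) = √((-1890 + 1213) + (-9 + 195)) = √(-677 + 186) = √(-491) = I*√491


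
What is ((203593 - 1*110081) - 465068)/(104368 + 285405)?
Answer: -371556/389773 ≈ -0.95326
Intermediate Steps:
((203593 - 1*110081) - 465068)/(104368 + 285405) = ((203593 - 110081) - 465068)/389773 = (93512 - 465068)*(1/389773) = -371556*1/389773 = -371556/389773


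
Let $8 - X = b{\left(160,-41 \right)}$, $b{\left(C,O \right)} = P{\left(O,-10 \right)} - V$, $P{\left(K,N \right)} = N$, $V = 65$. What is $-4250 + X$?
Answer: $-4167$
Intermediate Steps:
$b{\left(C,O \right)} = -75$ ($b{\left(C,O \right)} = -10 - 65 = -75$)
$X = 83$ ($X = 8 - -75 = 8 + 75 = 83$)
$-4250 + X = -4250 + 83 = -4167$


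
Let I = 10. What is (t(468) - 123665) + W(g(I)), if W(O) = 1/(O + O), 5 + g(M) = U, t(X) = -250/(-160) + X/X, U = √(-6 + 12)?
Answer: -37593421/304 - √6/38 ≈ -1.2366e+5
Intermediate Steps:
U = √6 ≈ 2.4495
t(X) = 41/16 (t(X) = -250*(-1/160) + 1 = 25/16 + 1 = 41/16)
g(M) = -5 + √6
W(O) = 1/(2*O)
(t(468) - 123665) + W(g(I)) = (41/16 - 123665) + 1/(2*(-5 + √6)) = -1978599/16 + 1/(2*(-5 + √6))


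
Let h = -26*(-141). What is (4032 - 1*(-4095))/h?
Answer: 2709/1222 ≈ 2.2169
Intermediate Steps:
h = 3666
(4032 - 1*(-4095))/h = (4032 - 1*(-4095))/3666 = (4032 + 4095)*(1/3666) = 8127*(1/3666) = 2709/1222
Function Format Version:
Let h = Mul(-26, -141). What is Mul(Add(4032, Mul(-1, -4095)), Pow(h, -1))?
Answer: Rational(2709, 1222) ≈ 2.2169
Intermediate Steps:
h = 3666
Mul(Add(4032, Mul(-1, -4095)), Pow(h, -1)) = Mul(Add(4032, Mul(-1, -4095)), Pow(3666, -1)) = Mul(Add(4032, 4095), Rational(1, 3666)) = Mul(8127, Rational(1, 3666)) = Rational(2709, 1222)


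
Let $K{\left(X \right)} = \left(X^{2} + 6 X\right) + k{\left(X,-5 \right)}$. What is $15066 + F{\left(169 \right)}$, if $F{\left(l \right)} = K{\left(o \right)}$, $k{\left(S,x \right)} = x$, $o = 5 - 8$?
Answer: $15052$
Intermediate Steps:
$o = -3$ ($o = 5 - 8 = -3$)
$K{\left(X \right)} = -5 + X^{2} + 6 X$ ($K{\left(X \right)} = \left(X^{2} + 6 X\right) - 5 = -5 + X^{2} + 6 X$)
$F{\left(l \right)} = -14$ ($F{\left(l \right)} = -5 + \left(-3\right)^{2} + 6 \left(-3\right) = -5 + 9 - 18 = -14$)
$15066 + F{\left(169 \right)} = 15066 - 14 = 15052$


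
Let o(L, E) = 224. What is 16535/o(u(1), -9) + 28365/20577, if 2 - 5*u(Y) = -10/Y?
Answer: 115531485/1536416 ≈ 75.195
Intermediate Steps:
u(Y) = ⅖ + 2/Y (u(Y) = ⅖ - (-2)/Y = ⅖ + 2/Y)
16535/o(u(1), -9) + 28365/20577 = 16535/224 + 28365/20577 = 16535*(1/224) + 28365*(1/20577) = 16535/224 + 9455/6859 = 115531485/1536416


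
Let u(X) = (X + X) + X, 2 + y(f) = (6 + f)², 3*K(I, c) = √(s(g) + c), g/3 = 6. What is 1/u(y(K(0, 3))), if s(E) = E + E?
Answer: 115/7609 - 12*√39/7609 ≈ 0.0052648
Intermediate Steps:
g = 18 (g = 3*6 = 18)
s(E) = 2*E
K(I, c) = √(36 + c)/3 (K(I, c) = √(2*18 + c)/3 = √(36 + c)/3)
y(f) = -2 + (6 + f)²
u(X) = 3*X (u(X) = 2*X + X = 3*X)
1/u(y(K(0, 3))) = 1/(3*(-2 + (6 + √(36 + 3)/3)²)) = 1/(3*(-2 + (6 + √39/3)²)) = 1/(-6 + 3*(6 + √39/3)²)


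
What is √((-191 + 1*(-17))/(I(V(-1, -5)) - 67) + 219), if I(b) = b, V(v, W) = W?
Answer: √1997/3 ≈ 14.896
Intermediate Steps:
√((-191 + 1*(-17))/(I(V(-1, -5)) - 67) + 219) = √((-191 + 1*(-17))/(-5 - 67) + 219) = √((-191 - 17)/(-72) + 219) = √(-208*(-1/72) + 219) = √(26/9 + 219) = √(1997/9) = √1997/3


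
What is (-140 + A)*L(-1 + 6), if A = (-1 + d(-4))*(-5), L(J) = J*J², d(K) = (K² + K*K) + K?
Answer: -34375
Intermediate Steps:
d(K) = K + 2*K² (d(K) = (K² + K²) + K = 2*K² + K = K + 2*K²)
L(J) = J³
A = -135 (A = (-1 - 4*(1 + 2*(-4)))*(-5) = (-1 - 4*(1 - 8))*(-5) = (-1 - 4*(-7))*(-5) = (-1 + 28)*(-5) = 27*(-5) = -135)
(-140 + A)*L(-1 + 6) = (-140 - 135)*(-1 + 6)³ = -275*5³ = -275*125 = -34375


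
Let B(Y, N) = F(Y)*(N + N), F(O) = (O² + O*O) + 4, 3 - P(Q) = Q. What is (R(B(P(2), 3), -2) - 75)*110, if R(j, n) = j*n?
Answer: -16170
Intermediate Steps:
P(Q) = 3 - Q
F(O) = 4 + 2*O² (F(O) = (O² + O²) + 4 = 2*O² + 4 = 4 + 2*O²)
B(Y, N) = 2*N*(4 + 2*Y²) (B(Y, N) = (4 + 2*Y²)*(N + N) = (4 + 2*Y²)*(2*N) = 2*N*(4 + 2*Y²))
(R(B(P(2), 3), -2) - 75)*110 = ((4*3*(2 + (3 - 1*2)²))*(-2) - 75)*110 = ((4*3*(2 + (3 - 2)²))*(-2) - 75)*110 = ((4*3*(2 + 1²))*(-2) - 75)*110 = ((4*3*(2 + 1))*(-2) - 75)*110 = ((4*3*3)*(-2) - 75)*110 = (36*(-2) - 75)*110 = (-72 - 75)*110 = -147*110 = -16170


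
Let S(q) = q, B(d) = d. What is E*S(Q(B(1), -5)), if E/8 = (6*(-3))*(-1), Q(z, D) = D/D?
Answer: 144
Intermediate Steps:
Q(z, D) = 1
E = 144 (E = 8*((6*(-3))*(-1)) = 8*(-18*(-1)) = 8*18 = 144)
E*S(Q(B(1), -5)) = 144*1 = 144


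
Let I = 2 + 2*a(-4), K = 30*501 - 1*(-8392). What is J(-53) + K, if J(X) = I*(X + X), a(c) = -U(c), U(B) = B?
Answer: 22362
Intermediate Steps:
K = 23422 (K = 15030 + 8392 = 23422)
a(c) = -c
I = 10 (I = 2 + 2*(-1*(-4)) = 2 + 2*4 = 2 + 8 = 10)
J(X) = 20*X (J(X) = 10*(X + X) = 10*(2*X) = 20*X)
J(-53) + K = 20*(-53) + 23422 = -1060 + 23422 = 22362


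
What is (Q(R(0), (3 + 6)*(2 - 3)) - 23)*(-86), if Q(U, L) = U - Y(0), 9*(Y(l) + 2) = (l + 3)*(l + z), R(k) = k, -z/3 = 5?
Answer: 1376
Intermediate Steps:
z = -15 (z = -3*5 = -15)
Y(l) = -2 + (-15 + l)*(3 + l)/9 (Y(l) = -2 + ((l + 3)*(l - 15))/9 = -2 + ((3 + l)*(-15 + l))/9 = -2 + ((-15 + l)*(3 + l))/9 = -2 + (-15 + l)*(3 + l)/9)
Q(U, L) = 7 + U (Q(U, L) = U - (-7 - 4/3*0 + (⅑)*0²) = U - (-7 + 0 + (⅑)*0) = U - (-7 + 0 + 0) = U - 1*(-7) = U + 7 = 7 + U)
(Q(R(0), (3 + 6)*(2 - 3)) - 23)*(-86) = ((7 + 0) - 23)*(-86) = (7 - 23)*(-86) = -16*(-86) = 1376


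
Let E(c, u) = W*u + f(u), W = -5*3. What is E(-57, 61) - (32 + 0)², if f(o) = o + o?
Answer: -1817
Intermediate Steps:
f(o) = 2*o
W = -15
E(c, u) = -13*u (E(c, u) = -15*u + 2*u = -13*u)
E(-57, 61) - (32 + 0)² = -13*61 - (32 + 0)² = -793 - 1*32² = -793 - 1*1024 = -793 - 1024 = -1817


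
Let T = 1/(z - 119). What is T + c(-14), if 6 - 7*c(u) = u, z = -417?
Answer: 10713/3752 ≈ 2.8553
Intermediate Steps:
c(u) = 6/7 - u/7
T = -1/536 (T = 1/(-417 - 119) = 1/(-536) = -1/536 ≈ -0.0018657)
T + c(-14) = -1/536 + (6/7 - ⅐*(-14)) = -1/536 + (6/7 + 2) = -1/536 + 20/7 = 10713/3752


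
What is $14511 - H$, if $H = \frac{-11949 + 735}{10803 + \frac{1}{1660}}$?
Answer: $\frac{260244102531}{17932981} \approx 14512.0$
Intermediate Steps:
$H = - \frac{18615240}{17932981}$ ($H = - \frac{11214}{10803 + \frac{1}{1660}} = - \frac{11214}{\frac{17932981}{1660}} = \left(-11214\right) \frac{1660}{17932981} = - \frac{18615240}{17932981} \approx -1.038$)
$14511 - H = 14511 - - \frac{18615240}{17932981} = 14511 + \frac{18615240}{17932981} = \frac{260244102531}{17932981}$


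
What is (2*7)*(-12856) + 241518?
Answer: 61534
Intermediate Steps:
(2*7)*(-12856) + 241518 = 14*(-12856) + 241518 = -179984 + 241518 = 61534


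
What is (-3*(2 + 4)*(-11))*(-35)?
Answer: -6930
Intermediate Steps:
(-3*(2 + 4)*(-11))*(-35) = (-3*6*(-11))*(-35) = -18*(-11)*(-35) = 198*(-35) = -6930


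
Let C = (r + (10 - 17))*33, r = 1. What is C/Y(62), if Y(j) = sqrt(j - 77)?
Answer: 66*I*sqrt(15)/5 ≈ 51.123*I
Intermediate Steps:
Y(j) = sqrt(-77 + j)
C = -198 (C = (1 + (10 - 17))*33 = (1 - 7)*33 = -6*33 = -198)
C/Y(62) = -198/sqrt(-77 + 62) = -198*(-I*sqrt(15)/15) = -(-66)*I*sqrt(15)/5 = 66*I*sqrt(15)/5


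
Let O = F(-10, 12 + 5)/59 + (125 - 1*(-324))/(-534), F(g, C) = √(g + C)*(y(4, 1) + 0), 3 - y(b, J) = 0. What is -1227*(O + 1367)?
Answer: -298377361/178 - 3681*√7/59 ≈ -1.6764e+6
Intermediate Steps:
y(b, J) = 3 (y(b, J) = 3 - 1*0 = 3 + 0 = 3)
F(g, C) = 3*√(C + g) (F(g, C) = √(g + C)*(3 + 0) = √(C + g)*3 = 3*√(C + g))
O = -449/534 + 3*√7/59 (O = (3*√((12 + 5) - 10))/59 + (125 - 1*(-324))/(-534) = (3*√(17 - 10))*(1/59) + (125 + 324)*(-1/534) = (3*√7)*(1/59) + 449*(-1/534) = 3*√7/59 - 449/534 = -449/534 + 3*√7/59 ≈ -0.70629)
-1227*(O + 1367) = -1227*((-449/534 + 3*√7/59) + 1367) = -1227*(729529/534 + 3*√7/59) = -298377361/178 - 3681*√7/59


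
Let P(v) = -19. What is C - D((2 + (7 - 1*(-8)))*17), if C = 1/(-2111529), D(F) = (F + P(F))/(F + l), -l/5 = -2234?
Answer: -81446327/3456572973 ≈ -0.023563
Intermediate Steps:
l = 11170 (l = -5*(-2234) = 11170)
D(F) = (-19 + F)/(11170 + F) (D(F) = (F - 19)/(F + 11170) = (-19 + F)/(11170 + F))
C = -1/2111529 ≈ -4.7359e-7
C - D((2 + (7 - 1*(-8)))*17) = -1/2111529 - (-19 + (2 + (7 - 1*(-8)))*17)/(11170 + (2 + (7 - 1*(-8)))*17) = -1/2111529 - (-19 + (2 + (7 + 8))*17)/(11170 + (2 + (7 + 8))*17) = -1/2111529 - (-19 + (2 + 15)*17)/(11170 + (2 + 15)*17) = -1/2111529 - (-19 + 17*17)/(11170 + 17*17) = -1/2111529 - (-19 + 289)/(11170 + 289) = -1/2111529 - 270/11459 = -81446327/3456572973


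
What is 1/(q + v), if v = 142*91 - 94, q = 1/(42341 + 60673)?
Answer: 103014/1321463593 ≈ 7.7954e-5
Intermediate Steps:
q = 1/103014 ≈ 9.7074e-6
v = 12828 (v = 12922 - 94 = 12828)
1/(q + v) = 1/(1/103014 + 12828) = 1/(1321463593/103014) = 103014/1321463593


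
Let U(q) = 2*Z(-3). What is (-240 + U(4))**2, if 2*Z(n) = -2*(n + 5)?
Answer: 59536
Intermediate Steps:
Z(n) = -5 - n (Z(n) = (-2*(n + 5))/2 = (-2*(5 + n))/2 = (-10 - 2*n)/2 = -5 - n)
U(q) = -4 (U(q) = 2*(-5 - 1*(-3)) = 2*(-5 + 3) = 2*(-2) = -4)
(-240 + U(4))**2 = (-240 - 4)**2 = (-244)**2 = 59536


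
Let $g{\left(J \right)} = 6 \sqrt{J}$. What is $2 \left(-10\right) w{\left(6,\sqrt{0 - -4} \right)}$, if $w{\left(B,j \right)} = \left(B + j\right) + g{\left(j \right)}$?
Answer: $-160 - 120 \sqrt{2} \approx -329.71$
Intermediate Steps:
$w{\left(B,j \right)} = B + j + 6 \sqrt{j}$ ($w{\left(B,j \right)} = \left(B + j\right) + 6 \sqrt{j} = B + j + 6 \sqrt{j}$)
$2 \left(-10\right) w{\left(6,\sqrt{0 - -4} \right)} = 2 \left(-10\right) \left(6 + \sqrt{0 - -4} + 6 \sqrt{\sqrt{0 - -4}}\right) = - 20 \left(6 + \sqrt{0 + 4} + 6 \sqrt{\sqrt{0 + 4}}\right) = - 20 \left(6 + \sqrt{4} + 6 \sqrt{\sqrt{4}}\right) = - 20 \left(6 + 2 + 6 \sqrt{2}\right) = - 20 \left(8 + 6 \sqrt{2}\right) = -160 - 120 \sqrt{2}$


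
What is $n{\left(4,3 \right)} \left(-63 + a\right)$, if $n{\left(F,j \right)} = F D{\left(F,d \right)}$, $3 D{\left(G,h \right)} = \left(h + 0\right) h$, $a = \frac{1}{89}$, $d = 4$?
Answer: $- \frac{358784}{267} \approx -1343.8$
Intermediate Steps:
$a = \frac{1}{89} \approx 0.011236$
$D{\left(G,h \right)} = \frac{h^{2}}{3}$ ($D{\left(G,h \right)} = \frac{\left(h + 0\right) h}{3} = \frac{h h}{3} = \frac{h^{2}}{3}$)
$n{\left(F,j \right)} = \frac{16 F}{3}$ ($n{\left(F,j \right)} = F \frac{4^{2}}{3} = F \frac{1}{3} \cdot 16 = F \frac{16}{3} = \frac{16 F}{3}$)
$n{\left(4,3 \right)} \left(-63 + a\right) = \frac{16}{3} \cdot 4 \left(-63 + \frac{1}{89}\right) = \frac{64}{3} \left(- \frac{5606}{89}\right) = - \frac{358784}{267}$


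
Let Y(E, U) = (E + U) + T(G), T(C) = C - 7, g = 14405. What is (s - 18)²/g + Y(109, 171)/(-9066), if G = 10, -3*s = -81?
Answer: -3342269/130595730 ≈ -0.025592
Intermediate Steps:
s = 27 (s = -⅓*(-81) = 27)
T(C) = -7 + C
Y(E, U) = 3 + E + U (Y(E, U) = (E + U) + (-7 + 10) = (E + U) + 3 = 3 + E + U)
(s - 18)²/g + Y(109, 171)/(-9066) = (27 - 18)²/14405 + (3 + 109 + 171)/(-9066) = 9²*(1/14405) + 283*(-1/9066) = 81*(1/14405) - 283/9066 = 81/14405 - 283/9066 = -3342269/130595730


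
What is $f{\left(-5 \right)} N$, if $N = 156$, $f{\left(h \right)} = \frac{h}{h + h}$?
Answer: $78$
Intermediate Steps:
$f{\left(h \right)} = \frac{1}{2}$ ($f{\left(h \right)} = \frac{h}{2 h} = h \frac{1}{2 h} = \frac{1}{2}$)
$f{\left(-5 \right)} N = \frac{1}{2} \cdot 156 = 78$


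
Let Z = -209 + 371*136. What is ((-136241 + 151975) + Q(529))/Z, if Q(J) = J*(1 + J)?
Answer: 296104/50247 ≈ 5.8930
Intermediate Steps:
Z = 50247 (Z = -209 + 50456 = 50247)
((-136241 + 151975) + Q(529))/Z = ((-136241 + 151975) + 529*(1 + 529))/50247 = (15734 + 529*530)*(1/50247) = (15734 + 280370)*(1/50247) = 296104*(1/50247) = 296104/50247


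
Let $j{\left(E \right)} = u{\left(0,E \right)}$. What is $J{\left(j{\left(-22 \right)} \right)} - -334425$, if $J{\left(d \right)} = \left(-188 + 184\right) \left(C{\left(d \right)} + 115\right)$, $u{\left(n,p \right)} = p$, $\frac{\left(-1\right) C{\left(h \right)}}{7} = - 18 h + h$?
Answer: $344437$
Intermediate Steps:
$C{\left(h \right)} = 119 h$ ($C{\left(h \right)} = - 7 \left(- 18 h + h\right) = - 7 \left(- 17 h\right) = 119 h$)
$j{\left(E \right)} = E$
$J{\left(d \right)} = -460 - 476 d$ ($J{\left(d \right)} = \left(-188 + 184\right) \left(119 d + 115\right) = - 4 \left(115 + 119 d\right) = -460 - 476 d$)
$J{\left(j{\left(-22 \right)} \right)} - -334425 = \left(-460 - -10472\right) - -334425 = \left(-460 + 10472\right) + 334425 = 10012 + 334425 = 344437$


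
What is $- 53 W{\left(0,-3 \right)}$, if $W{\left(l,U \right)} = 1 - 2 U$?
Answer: $-371$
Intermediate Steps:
$- 53 W{\left(0,-3 \right)} = - 53 \left(1 - -6\right) = - 53 \left(1 + 6\right) = \left(-53\right) 7 = -371$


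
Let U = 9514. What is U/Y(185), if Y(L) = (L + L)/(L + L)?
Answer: 9514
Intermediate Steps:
Y(L) = 1 (Y(L) = (2*L)/((2*L)) = (2*L)*(1/(2*L)) = 1)
U/Y(185) = 9514/1 = 9514*1 = 9514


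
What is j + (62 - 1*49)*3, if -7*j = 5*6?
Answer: 243/7 ≈ 34.714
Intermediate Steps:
j = -30/7 (j = -5*6/7 = -⅐*30 = -30/7 ≈ -4.2857)
j + (62 - 1*49)*3 = -30/7 + (62 - 1*49)*3 = -30/7 + (62 - 49)*3 = -30/7 + 13*3 = -30/7 + 39 = 243/7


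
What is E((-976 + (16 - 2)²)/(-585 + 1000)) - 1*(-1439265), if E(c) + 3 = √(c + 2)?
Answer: 1439262 + √830/83 ≈ 1.4393e+6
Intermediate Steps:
E(c) = -3 + √(2 + c) (E(c) = -3 + √(c + 2) = -3 + √(2 + c))
E((-976 + (16 - 2)²)/(-585 + 1000)) - 1*(-1439265) = (-3 + √(2 + (-976 + (16 - 2)²)/(-585 + 1000))) - 1*(-1439265) = (-3 + √(2 + (-976 + 14²)/415)) + 1439265 = (-3 + √(2 + (-976 + 196)*(1/415))) + 1439265 = (-3 + √(2 - 780*1/415)) + 1439265 = (-3 + √(2 - 156/83)) + 1439265 = (-3 + √(10/83)) + 1439265 = (-3 + √830/83) + 1439265 = 1439262 + √830/83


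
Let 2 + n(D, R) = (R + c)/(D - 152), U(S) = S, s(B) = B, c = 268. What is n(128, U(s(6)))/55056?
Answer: -161/660672 ≈ -0.00024369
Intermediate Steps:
n(D, R) = -2 + (268 + R)/(-152 + D) (n(D, R) = -2 + (R + 268)/(D - 152) = -2 + (268 + R)/(-152 + D))
n(128, U(s(6)))/55056 = ((572 + 6 - 2*128)/(-152 + 128))/55056 = ((572 + 6 - 256)/(-24))*(1/55056) = -1/24*322*(1/55056) = -161/12*1/55056 = -161/660672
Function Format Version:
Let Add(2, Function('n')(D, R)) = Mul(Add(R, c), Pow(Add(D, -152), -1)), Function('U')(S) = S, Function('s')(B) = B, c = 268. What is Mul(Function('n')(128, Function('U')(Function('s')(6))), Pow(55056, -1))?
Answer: Rational(-161, 660672) ≈ -0.00024369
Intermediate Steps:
Function('n')(D, R) = Add(-2, Mul(Pow(Add(-152, D), -1), Add(268, R))) (Function('n')(D, R) = Add(-2, Mul(Add(R, 268), Pow(Add(D, -152), -1))) = Add(-2, Mul(Add(268, R), Pow(Add(-152, D), -1))) = Add(-2, Mul(Pow(Add(-152, D), -1), Add(268, R))))
Mul(Function('n')(128, Function('U')(Function('s')(6))), Pow(55056, -1)) = Mul(Mul(Pow(Add(-152, 128), -1), Add(572, 6, Mul(-2, 128))), Pow(55056, -1)) = Mul(Mul(Pow(-24, -1), Add(572, 6, -256)), Rational(1, 55056)) = Mul(Mul(Rational(-1, 24), 322), Rational(1, 55056)) = Mul(Rational(-161, 12), Rational(1, 55056)) = Rational(-161, 660672)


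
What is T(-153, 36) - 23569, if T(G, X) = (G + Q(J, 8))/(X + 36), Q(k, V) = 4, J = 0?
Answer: -1697117/72 ≈ -23571.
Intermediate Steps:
T(G, X) = (4 + G)/(36 + X) (T(G, X) = (G + 4)/(X + 36) = (4 + G)/(36 + X))
T(-153, 36) - 23569 = (4 - 153)/(36 + 36) - 23569 = -149/72 - 23569 = -1697117/72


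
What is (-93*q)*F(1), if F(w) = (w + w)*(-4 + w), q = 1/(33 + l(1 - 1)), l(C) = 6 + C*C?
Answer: 186/13 ≈ 14.308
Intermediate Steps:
l(C) = 6 + C²
q = 1/39 (q = 1/(33 + (6 + (1 - 1)²)) = 1/(33 + (6 + 0²)) = 1/(33 + (6 + 0)) = 1/(33 + 6) = 1/39 ≈ 0.025641)
F(w) = 2*w*(-4 + w) (F(w) = (2*w)*(-4 + w) = 2*w*(-4 + w))
(-93*q)*F(1) = (-93*1/39)*(2*1*(-4 + 1)) = -62*(-3)/13 = -31/13*(-6) = 186/13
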